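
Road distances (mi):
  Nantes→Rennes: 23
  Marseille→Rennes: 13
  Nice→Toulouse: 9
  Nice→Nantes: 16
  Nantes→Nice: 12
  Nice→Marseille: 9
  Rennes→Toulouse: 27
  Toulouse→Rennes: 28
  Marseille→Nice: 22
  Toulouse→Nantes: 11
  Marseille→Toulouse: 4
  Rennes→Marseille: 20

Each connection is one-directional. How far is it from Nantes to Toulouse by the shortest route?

A few of the Nantes→Toulouse routes:
Nantes → Nice → Toulouse: 12 + 9 = 21
Nantes → Rennes → Marseille → Toulouse: 23 + 20 + 4 = 47
Nantes → Nice → Marseille → Toulouse: 12 + 9 + 4 = 25
Nantes → Rennes → Toulouse: 23 + 27 = 50
The minimum is 21 mi.

21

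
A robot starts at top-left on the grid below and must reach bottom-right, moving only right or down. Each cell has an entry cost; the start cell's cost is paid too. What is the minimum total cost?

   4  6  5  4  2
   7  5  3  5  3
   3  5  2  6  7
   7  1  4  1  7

Path (0,0)→(0,1)→(0,2)→(1,2)→(2,2)→(3,2)→(3,3)→(3,4): 4 + 6 + 5 + 3 + 2 + 4 + 1 + 7 = 32.
(Top row then right column would cost 38.)

32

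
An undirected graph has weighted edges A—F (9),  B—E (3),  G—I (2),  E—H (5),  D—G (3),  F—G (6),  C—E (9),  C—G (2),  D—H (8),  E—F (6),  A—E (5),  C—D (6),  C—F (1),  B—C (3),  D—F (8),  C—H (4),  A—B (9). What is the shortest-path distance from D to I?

5

A few of the D→I routes:
D -> F -> C -> G -> I: 8 + 1 + 2 + 2 = 13
D -> C -> F -> G -> I: 6 + 1 + 6 + 2 = 15
D -> F -> G -> I: 8 + 6 + 2 = 16
D -> G -> I: 3 + 2 = 5
D -> C -> G -> I: 6 + 2 + 2 = 10
Shortest: 5.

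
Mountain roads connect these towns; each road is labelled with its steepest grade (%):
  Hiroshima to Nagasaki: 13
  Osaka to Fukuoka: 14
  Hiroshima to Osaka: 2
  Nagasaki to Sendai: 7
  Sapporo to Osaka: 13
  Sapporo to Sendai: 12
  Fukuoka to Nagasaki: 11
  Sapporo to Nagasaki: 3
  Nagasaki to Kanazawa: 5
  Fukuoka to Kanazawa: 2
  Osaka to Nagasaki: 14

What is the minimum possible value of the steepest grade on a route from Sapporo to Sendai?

7

Checking several routes:
Sapporo-Osaka-Hiroshima-Nagasaki-Sendai: max(13, 2, 13, 7) = 13
Sapporo-Nagasaki-Sendai: max(3, 7) = 7
Sapporo-Sendai: max(12) = 12
The minimum achievable maximum is 7%.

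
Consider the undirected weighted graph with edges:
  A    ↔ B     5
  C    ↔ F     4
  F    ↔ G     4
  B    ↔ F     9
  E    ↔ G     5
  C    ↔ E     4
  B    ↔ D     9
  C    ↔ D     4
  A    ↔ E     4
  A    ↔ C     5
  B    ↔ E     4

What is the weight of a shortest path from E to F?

8

A few of the E→F routes:
E - C - F: 4 + 4 = 8
E - B - F: 4 + 9 = 13
E - G - F: 5 + 4 = 9
Best route has total 8.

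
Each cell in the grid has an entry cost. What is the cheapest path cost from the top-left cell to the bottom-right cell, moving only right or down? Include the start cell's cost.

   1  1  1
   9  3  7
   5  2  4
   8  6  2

Path r0c0 → r0c1 → r1c1 → r2c1 → r2c2 → r3c2: 1 + 1 + 3 + 2 + 4 + 2 = 13.
For comparison, the top-then-right route costs 16.

13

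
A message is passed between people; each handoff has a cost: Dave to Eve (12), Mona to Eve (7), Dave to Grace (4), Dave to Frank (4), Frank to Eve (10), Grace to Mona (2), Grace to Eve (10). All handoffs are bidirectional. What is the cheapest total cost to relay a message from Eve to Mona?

Paths from Eve to Mona:
Eve → Mona: 7
Eve → Frank → Dave → Grace → Mona: 10 + 4 + 4 + 2 = 20
Eve → Dave → Grace → Mona: 12 + 4 + 2 = 18
Eve → Grace → Mona: 10 + 2 = 12
The minimum is 7.

7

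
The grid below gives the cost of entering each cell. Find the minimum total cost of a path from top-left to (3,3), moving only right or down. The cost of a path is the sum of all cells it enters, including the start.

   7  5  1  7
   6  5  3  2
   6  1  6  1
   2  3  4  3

22

One optimal route is [0,0] [0,1] [0,2] [1,2] [1,3] [2,3] [3,3].
Its cost is 7 + 5 + 1 + 3 + 2 + 1 + 3 = 22.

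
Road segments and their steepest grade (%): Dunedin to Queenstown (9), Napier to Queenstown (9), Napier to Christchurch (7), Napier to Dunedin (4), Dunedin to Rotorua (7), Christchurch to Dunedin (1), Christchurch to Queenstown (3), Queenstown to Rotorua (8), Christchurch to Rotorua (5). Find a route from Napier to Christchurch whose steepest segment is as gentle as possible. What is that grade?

Comparing a few candidate routes:
Napier → Dunedin → Rotorua → Christchurch: max(4, 7, 5) = 7
Napier → Christchurch: max(7) = 7
Napier → Dunedin → Queenstown → Rotorua → Christchurch: max(4, 9, 8, 5) = 9
Napier → Dunedin → Rotorua → Queenstown → Christchurch: max(4, 7, 8, 3) = 8
Napier → Dunedin → Christchurch: max(4, 1) = 4
Smallest bottleneck: 4%.

4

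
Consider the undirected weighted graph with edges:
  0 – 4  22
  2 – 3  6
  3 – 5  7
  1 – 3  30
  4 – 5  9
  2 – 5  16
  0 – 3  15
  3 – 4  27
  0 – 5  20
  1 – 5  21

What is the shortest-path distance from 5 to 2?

Comparing a few candidate routes:
5 -> 4 -> 0 -> 3 -> 2: 9 + 22 + 15 + 6 = 52
5 -> 1 -> 3 -> 2: 21 + 30 + 6 = 57
5 -> 4 -> 3 -> 2: 9 + 27 + 6 = 42
5 -> 3 -> 2: 7 + 6 = 13
5 -> 2: 16
5 -> 0 -> 3 -> 2: 20 + 15 + 6 = 41
Shortest: 13.

13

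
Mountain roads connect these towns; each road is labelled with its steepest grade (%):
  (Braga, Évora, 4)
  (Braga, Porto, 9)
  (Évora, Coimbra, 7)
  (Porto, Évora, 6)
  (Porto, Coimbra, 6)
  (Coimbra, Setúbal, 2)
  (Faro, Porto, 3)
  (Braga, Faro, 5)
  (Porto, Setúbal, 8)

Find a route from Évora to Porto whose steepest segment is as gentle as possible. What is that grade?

5

Comparing a few candidate routes:
Évora→Porto: max(6) = 6
Évora→Braga→Faro→Porto: max(4, 5, 3) = 5
Évora→Coimbra→Porto: max(7, 6) = 7
Smallest bottleneck: 5%.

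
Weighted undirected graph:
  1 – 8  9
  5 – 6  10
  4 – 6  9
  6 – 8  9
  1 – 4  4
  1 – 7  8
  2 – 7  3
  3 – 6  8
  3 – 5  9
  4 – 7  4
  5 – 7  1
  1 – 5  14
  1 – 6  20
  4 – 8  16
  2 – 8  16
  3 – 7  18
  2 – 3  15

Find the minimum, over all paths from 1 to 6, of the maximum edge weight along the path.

Checking several routes:
1-7-5-3-6: max(8, 1, 9, 8) = 9
1-4-7-5-3-6: max(4, 4, 1, 9, 8) = 9
1-4-6: max(4, 9) = 9
1-8-6: max(9, 9) = 9
1-7-4-6: max(8, 4, 9) = 9
1-4-7-5-6: max(4, 4, 1, 10) = 10
The minimum achievable maximum is 9.

9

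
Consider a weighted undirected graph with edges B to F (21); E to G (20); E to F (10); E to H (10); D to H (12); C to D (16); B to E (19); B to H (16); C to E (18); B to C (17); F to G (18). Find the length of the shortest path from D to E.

22

A few of the D→E routes:
D → H → B → E: 12 + 16 + 19 = 47
D → H → E: 12 + 10 = 22
D → H → B → F → E: 12 + 16 + 21 + 10 = 59
D → C → E: 16 + 18 = 34
D → C → B → E: 16 + 17 + 19 = 52
D → C → B → H → E: 16 + 17 + 16 + 10 = 59
Shortest: 22.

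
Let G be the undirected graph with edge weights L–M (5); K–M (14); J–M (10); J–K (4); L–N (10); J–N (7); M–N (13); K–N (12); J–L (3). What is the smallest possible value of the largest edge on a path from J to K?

Checking several routes:
J → N → K: max(7, 12) = 12
J → K: max(4) = 4
J → M → L → N → K: max(10, 5, 10, 12) = 12
Best route has worst link 4.

4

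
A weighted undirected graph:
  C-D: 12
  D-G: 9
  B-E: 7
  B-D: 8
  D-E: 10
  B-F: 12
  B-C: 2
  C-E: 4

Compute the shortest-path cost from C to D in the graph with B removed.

12

Paths from C to D avoiding B:
C→E→D: 4 + 10 = 14
C→D: 12
The minimum is 12.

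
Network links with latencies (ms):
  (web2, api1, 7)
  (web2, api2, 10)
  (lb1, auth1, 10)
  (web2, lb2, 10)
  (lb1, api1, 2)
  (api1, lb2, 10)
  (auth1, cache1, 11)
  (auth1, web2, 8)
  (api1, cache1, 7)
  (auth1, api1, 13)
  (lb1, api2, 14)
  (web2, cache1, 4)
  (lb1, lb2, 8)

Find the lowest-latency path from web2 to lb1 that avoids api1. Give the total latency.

18

Paths from web2 to lb1 avoiding api1:
web2 → cache1 → auth1 → lb1: 4 + 11 + 10 = 25
web2 → api2 → lb1: 10 + 14 = 24
web2 → lb2 → lb1: 10 + 8 = 18
web2 → auth1 → lb1: 8 + 10 = 18
Best route has total 18 ms.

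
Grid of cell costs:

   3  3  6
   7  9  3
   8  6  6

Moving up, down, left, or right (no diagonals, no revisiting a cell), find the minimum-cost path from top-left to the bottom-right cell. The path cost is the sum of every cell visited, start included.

21

Take r0c0 → r0c1 → r0c2 → r1c2 → r2c2 for a total of 3 + 3 + 6 + 3 + 6 = 21.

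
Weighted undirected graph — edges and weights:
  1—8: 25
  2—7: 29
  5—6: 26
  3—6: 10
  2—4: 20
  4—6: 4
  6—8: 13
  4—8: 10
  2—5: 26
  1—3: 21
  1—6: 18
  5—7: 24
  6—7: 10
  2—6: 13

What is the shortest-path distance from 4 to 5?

30

Comparing a few candidate routes:
4 → 2 → 5: 20 + 26 = 46
4 → 6 → 5: 4 + 26 = 30
4 → 8 → 6 → 7 → 5: 10 + 13 + 10 + 24 = 57
4 → 6 → 7 → 5: 4 + 10 + 24 = 38
4 → 8 → 6 → 5: 10 + 13 + 26 = 49
4 → 6 → 2 → 5: 4 + 13 + 26 = 43
Shortest: 30.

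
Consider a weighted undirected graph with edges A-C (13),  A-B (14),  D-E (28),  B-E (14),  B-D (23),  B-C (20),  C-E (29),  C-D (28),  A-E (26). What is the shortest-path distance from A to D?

Checking several routes:
A→C→D: 13 + 28 = 41
A→E→D: 26 + 28 = 54
A→B→D: 14 + 23 = 37
Best route has total 37.

37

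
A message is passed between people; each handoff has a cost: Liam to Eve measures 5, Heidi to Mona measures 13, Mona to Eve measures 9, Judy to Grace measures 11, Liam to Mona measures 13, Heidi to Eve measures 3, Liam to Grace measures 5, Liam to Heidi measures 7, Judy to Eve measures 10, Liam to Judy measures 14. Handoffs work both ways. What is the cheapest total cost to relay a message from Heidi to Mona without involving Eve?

13

Candidate routes:
Heidi - Liam - Mona: 7 + 13 = 20
Heidi - Mona: 13
The minimum is 13.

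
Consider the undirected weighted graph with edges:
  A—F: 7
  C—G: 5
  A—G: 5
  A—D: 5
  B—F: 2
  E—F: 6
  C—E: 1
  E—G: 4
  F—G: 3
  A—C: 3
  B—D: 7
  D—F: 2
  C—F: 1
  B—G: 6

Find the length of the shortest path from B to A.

6

A few of the B→A routes:
B -> F -> A: 2 + 7 = 9
B -> F -> D -> A: 2 + 2 + 5 = 9
B -> G -> A: 6 + 5 = 11
B -> F -> G -> A: 2 + 3 + 5 = 10
B -> F -> C -> A: 2 + 1 + 3 = 6
B -> F -> E -> C -> A: 2 + 6 + 1 + 3 = 12
Best route has total 6.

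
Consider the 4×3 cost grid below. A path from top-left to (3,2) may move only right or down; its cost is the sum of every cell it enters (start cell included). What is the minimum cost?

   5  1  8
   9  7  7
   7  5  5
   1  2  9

29

One optimal route is r0c0 -> r0c1 -> r1c1 -> r2c1 -> r3c1 -> r3c2.
Its cost is 5 + 1 + 7 + 5 + 2 + 9 = 29.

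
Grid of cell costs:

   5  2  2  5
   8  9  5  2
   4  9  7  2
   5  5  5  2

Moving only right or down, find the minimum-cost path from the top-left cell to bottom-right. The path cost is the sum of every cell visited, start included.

20

One optimal route is [0,0] -> [0,1] -> [0,2] -> [0,3] -> [1,3] -> [2,3] -> [3,3].
Its cost is 5 + 2 + 2 + 5 + 2 + 2 + 2 = 20.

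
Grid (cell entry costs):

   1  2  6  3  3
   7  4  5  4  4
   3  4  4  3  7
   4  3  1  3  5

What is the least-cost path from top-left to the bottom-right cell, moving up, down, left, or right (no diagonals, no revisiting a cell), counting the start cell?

23

Cheapest: [0,0] -> [0,1] -> [1,1] -> [2,1] -> [3,1] -> [3,2] -> [3,3] -> [3,4]
  1 + 2 + 4 + 4 + 3 + 1 + 3 + 5 = 23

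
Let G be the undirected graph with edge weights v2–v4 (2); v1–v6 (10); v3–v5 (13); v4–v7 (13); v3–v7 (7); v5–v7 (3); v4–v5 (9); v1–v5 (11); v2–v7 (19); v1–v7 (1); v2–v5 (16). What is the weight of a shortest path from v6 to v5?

14

Some routes from v6 to v5:
v6-v1-v5: 10 + 11 = 21
v6-v1-v7-v3-v5: 10 + 1 + 7 + 13 = 31
v6-v1-v7-v4-v2-v5: 10 + 1 + 13 + 2 + 16 = 42
v6-v1-v7-v5: 10 + 1 + 3 = 14
v6-v1-v7-v4-v5: 10 + 1 + 13 + 9 = 33
v6-v1-v7-v2-v4-v5: 10 + 1 + 19 + 2 + 9 = 41
The minimum is 14.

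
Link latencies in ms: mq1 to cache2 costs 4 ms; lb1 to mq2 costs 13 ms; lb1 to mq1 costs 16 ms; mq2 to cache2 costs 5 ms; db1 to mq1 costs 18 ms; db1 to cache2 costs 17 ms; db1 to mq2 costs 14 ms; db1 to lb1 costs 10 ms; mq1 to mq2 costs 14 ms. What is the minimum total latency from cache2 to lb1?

18

Some routes from cache2 to lb1:
cache2→mq2→db1→lb1: 5 + 14 + 10 = 29
cache2→mq2→lb1: 5 + 13 = 18
cache2→mq1→lb1: 4 + 16 = 20
cache2→db1→lb1: 17 + 10 = 27
Best route has total 18 ms.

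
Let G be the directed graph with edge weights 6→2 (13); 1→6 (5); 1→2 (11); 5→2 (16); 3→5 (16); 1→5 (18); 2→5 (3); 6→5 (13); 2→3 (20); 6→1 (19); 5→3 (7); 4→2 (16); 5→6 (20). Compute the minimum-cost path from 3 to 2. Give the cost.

Paths from 3 to 2:
3→5→6→2: 16 + 20 + 13 = 49
3→5→6→1→2: 16 + 20 + 19 + 11 = 66
3→5→2: 16 + 16 = 32
Best route has total 32.

32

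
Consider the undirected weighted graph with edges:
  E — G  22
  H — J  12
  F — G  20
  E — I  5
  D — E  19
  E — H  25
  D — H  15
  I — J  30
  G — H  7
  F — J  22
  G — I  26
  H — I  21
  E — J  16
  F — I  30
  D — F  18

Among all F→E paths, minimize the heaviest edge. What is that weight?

Checking several routes:
F - D - H - J - E: max(18, 15, 12, 16) = 18
F - D - E: max(18, 19) = 19
F - G - H - J - E: max(20, 7, 12, 16) = 20
F - G - H - D - E: max(20, 7, 15, 19) = 20
Smallest bottleneck: 18.

18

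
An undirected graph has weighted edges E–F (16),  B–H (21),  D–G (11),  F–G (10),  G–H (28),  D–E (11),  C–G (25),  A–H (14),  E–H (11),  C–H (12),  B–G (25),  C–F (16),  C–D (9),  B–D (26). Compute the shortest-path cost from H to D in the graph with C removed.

Some routes from H to D avoiding C:
H - E - D: 11 + 11 = 22
H - E - F - G - D: 11 + 16 + 10 + 11 = 48
H - B - G - D: 21 + 25 + 11 = 57
H - B - D: 21 + 26 = 47
H - G - D: 28 + 11 = 39
Best route has total 22.

22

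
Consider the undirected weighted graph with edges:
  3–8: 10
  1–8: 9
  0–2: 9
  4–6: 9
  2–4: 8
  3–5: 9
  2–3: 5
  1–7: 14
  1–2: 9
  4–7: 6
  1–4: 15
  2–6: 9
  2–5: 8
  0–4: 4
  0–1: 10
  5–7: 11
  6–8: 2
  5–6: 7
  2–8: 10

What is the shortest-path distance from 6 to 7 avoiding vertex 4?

Checking several routes:
6-2-5-7: 9 + 8 + 11 = 28
6-2-1-7: 9 + 9 + 14 = 32
6-5-7: 7 + 11 = 18
6-8-2-5-7: 2 + 10 + 8 + 11 = 31
6-8-1-7: 2 + 9 + 14 = 25
Best route has total 18.

18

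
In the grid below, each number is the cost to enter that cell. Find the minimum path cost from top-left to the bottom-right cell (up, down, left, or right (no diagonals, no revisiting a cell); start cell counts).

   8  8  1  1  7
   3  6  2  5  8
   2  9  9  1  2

26

Best path: [0,0] -> [0,1] -> [0,2] -> [0,3] -> [1,3] -> [2,3] -> [2,4]
Cost: 8 + 8 + 1 + 1 + 5 + 1 + 2 = 26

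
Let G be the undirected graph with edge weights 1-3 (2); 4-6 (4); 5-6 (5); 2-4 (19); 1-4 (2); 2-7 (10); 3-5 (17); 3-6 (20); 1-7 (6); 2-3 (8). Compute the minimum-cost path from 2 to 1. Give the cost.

Comparing a few candidate routes:
2→3→1: 8 + 2 = 10
2→3→5→6→4→1: 8 + 17 + 5 + 4 + 2 = 36
2→7→1: 10 + 6 = 16
2→3→6→4→1: 8 + 20 + 4 + 2 = 34
2→4→1: 19 + 2 = 21
Best route has total 10.

10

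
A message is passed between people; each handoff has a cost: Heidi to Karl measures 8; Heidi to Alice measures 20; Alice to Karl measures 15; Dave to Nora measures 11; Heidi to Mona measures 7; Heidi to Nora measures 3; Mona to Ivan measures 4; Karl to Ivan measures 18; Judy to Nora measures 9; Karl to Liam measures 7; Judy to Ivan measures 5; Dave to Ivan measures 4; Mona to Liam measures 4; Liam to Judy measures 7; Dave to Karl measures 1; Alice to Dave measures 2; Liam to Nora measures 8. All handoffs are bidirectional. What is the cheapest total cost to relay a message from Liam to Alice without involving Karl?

A few of the Liam→Alice routes:
Liam -> Mona -> Heidi -> Nora -> Dave -> Alice: 4 + 7 + 3 + 11 + 2 = 27
Liam -> Judy -> Ivan -> Dave -> Alice: 7 + 5 + 4 + 2 = 18
Liam -> Nora -> Dave -> Alice: 8 + 11 + 2 = 21
Liam -> Mona -> Ivan -> Dave -> Alice: 4 + 4 + 4 + 2 = 14
Best route has total 14.

14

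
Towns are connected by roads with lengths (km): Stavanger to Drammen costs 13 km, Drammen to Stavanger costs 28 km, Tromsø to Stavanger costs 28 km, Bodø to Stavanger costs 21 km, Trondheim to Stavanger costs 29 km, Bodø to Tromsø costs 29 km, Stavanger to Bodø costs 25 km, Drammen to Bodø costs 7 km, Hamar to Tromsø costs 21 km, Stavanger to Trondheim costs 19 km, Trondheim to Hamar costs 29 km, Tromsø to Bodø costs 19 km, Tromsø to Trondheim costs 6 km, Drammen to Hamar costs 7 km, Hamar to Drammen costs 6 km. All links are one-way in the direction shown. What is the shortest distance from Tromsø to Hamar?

Routes from Tromsø to Hamar:
Tromsø -> Stavanger -> Trondheim -> Hamar: 28 + 19 + 29 = 76
Tromsø -> Bodø -> Stavanger -> Drammen -> Hamar: 19 + 21 + 13 + 7 = 60
Tromsø -> Bodø -> Stavanger -> Trondheim -> Hamar: 19 + 21 + 19 + 29 = 88
Tromsø -> Stavanger -> Drammen -> Hamar: 28 + 13 + 7 = 48
Tromsø -> Trondheim -> Stavanger -> Drammen -> Hamar: 6 + 29 + 13 + 7 = 55
Tromsø -> Trondheim -> Hamar: 6 + 29 = 35
Shortest: 35 km.

35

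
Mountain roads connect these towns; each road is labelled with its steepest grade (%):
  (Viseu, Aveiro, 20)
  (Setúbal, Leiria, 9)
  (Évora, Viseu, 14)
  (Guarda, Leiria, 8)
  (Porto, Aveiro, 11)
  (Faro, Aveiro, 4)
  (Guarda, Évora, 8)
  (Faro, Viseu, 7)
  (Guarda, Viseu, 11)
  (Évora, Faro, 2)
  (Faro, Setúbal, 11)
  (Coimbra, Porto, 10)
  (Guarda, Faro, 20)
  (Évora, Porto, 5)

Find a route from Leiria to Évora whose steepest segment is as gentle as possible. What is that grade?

Checking several routes:
Leiria-Setúbal-Faro-Viseu-Guarda-Évora: max(9, 11, 7, 11, 8) = 11
Leiria-Guarda-Évora: max(8, 8) = 8
Leiria-Guarda-Viseu-Faro-Aveiro-Porto-Évora: max(8, 11, 7, 4, 11, 5) = 11
Leiria-Guarda-Viseu-Faro-Évora: max(8, 11, 7, 2) = 11
The minimum achievable maximum is 8%.

8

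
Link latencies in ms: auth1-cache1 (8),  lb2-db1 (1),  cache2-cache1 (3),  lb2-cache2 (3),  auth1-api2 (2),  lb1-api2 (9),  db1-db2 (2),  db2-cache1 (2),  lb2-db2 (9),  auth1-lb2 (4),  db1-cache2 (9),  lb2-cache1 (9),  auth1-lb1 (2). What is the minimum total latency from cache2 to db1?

4

Comparing a few candidate routes:
cache2 - lb2 - db1: 3 + 1 = 4
cache2 - cache1 - lb2 - db1: 3 + 9 + 1 = 13
cache2 - cache1 - db2 - db1: 3 + 2 + 2 = 7
cache2 - db1: 9
Shortest: 4 ms.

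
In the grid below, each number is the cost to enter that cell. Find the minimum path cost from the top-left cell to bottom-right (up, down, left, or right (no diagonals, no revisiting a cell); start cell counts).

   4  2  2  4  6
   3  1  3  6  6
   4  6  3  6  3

22

Path [0,0] -> [0,1] -> [1,1] -> [1,2] -> [2,2] -> [2,3] -> [2,4]: 4 + 2 + 1 + 3 + 3 + 6 + 3 = 22.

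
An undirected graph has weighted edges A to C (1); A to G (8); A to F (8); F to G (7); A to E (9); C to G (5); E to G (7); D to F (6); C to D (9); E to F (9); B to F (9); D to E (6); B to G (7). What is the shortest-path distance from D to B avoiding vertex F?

Checking several routes:
D→E→G→B: 6 + 7 + 7 = 20
D→C→G→B: 9 + 5 + 7 = 21
D→C→A→G→B: 9 + 1 + 8 + 7 = 25
Best route has total 20.

20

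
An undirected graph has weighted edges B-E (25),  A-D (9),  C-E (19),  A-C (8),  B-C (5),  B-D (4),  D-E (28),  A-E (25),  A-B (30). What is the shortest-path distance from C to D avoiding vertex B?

17

Candidate routes:
C→E→D: 19 + 28 = 47
C→E→A→D: 19 + 25 + 9 = 53
C→A→E→D: 8 + 25 + 28 = 61
C→A→D: 8 + 9 = 17
Shortest: 17.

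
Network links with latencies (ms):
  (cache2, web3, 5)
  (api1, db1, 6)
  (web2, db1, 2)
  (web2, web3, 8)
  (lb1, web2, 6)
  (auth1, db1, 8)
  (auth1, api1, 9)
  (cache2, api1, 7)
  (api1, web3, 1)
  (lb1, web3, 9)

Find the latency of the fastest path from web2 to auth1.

Comparing a few candidate routes:
web2 → lb1 → web3 → api1 → auth1: 6 + 9 + 1 + 9 = 25
web2 → db1 → auth1: 2 + 8 = 10
web2 → web3 → api1 → db1 → auth1: 8 + 1 + 6 + 8 = 23
web2 → web3 → api1 → auth1: 8 + 1 + 9 = 18
web2 → db1 → api1 → auth1: 2 + 6 + 9 = 17
Shortest: 10 ms.

10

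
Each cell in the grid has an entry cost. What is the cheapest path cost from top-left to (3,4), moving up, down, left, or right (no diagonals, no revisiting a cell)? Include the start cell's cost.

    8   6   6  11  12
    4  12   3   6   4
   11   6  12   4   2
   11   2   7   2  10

Path (0,0) → (0,1) → (0,2) → (1,2) → (1,3) → (1,4) → (2,4) → (3,4): 8 + 6 + 6 + 3 + 6 + 4 + 2 + 10 = 45.

45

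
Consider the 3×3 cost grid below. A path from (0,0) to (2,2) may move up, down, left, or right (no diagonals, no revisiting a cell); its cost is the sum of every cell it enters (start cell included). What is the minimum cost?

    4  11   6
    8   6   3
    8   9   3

Path [0,0] -> [1,0] -> [1,1] -> [1,2] -> [2,2]: 4 + 8 + 6 + 3 + 3 = 24.

24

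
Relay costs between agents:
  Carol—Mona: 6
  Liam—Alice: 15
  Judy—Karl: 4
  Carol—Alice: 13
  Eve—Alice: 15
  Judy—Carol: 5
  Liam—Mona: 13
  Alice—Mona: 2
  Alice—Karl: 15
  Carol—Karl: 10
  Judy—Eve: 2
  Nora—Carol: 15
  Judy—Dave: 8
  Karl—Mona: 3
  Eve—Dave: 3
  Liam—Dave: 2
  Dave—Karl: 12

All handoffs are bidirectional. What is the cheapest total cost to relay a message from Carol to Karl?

9

Checking several routes:
Carol→Alice→Mona→Karl: 13 + 2 + 3 = 18
Carol→Karl: 10
Carol→Judy→Karl: 5 + 4 = 9
Carol→Mona→Karl: 6 + 3 = 9
Shortest: 9.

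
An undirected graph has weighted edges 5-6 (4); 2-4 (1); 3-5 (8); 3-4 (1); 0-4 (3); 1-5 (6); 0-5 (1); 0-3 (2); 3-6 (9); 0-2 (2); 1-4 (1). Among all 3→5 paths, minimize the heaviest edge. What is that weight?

2

Some routes from 3 to 5:
3 -> 4 -> 0 -> 5: max(1, 3, 1) = 3
3 -> 0 -> 5: max(2, 1) = 2
3 -> 4 -> 2 -> 0 -> 5: max(1, 1, 2, 1) = 2
3 -> 0 -> 2 -> 4 -> 1 -> 5: max(2, 2, 1, 1, 6) = 6
3 -> 0 -> 4 -> 1 -> 5: max(2, 3, 1, 6) = 6
Smallest bottleneck: 2.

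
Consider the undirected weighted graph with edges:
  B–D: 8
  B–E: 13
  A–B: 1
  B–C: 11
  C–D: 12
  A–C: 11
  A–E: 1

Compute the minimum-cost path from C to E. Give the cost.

Some routes from C to E:
C→A→B→E: 11 + 1 + 13 = 25
C→B→A→E: 11 + 1 + 1 = 13
C→A→E: 11 + 1 = 12
C→D→B→A→E: 12 + 8 + 1 + 1 = 22
C→B→E: 11 + 13 = 24
The minimum is 12.

12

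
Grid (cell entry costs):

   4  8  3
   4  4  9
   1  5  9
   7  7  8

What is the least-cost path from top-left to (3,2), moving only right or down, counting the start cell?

29

One optimal route is r0c0→r1c0→r2c0→r2c1→r3c1→r3c2.
Its cost is 4 + 4 + 1 + 5 + 7 + 8 = 29.
(Top row then right column would cost 41.)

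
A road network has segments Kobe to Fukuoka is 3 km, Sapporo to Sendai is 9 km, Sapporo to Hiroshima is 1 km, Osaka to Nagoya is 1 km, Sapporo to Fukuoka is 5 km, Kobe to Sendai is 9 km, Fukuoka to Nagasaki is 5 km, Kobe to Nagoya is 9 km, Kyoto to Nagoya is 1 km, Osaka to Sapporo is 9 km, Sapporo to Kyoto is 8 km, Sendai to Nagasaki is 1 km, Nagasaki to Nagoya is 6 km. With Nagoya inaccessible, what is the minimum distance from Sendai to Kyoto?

17

Routes from Sendai to Kyoto avoiding Nagoya:
Sendai-Kobe-Fukuoka-Sapporo-Kyoto: 9 + 3 + 5 + 8 = 25
Sendai-Sapporo-Kyoto: 9 + 8 = 17
Sendai-Nagasaki-Fukuoka-Sapporo-Kyoto: 1 + 5 + 5 + 8 = 19
Shortest: 17 km.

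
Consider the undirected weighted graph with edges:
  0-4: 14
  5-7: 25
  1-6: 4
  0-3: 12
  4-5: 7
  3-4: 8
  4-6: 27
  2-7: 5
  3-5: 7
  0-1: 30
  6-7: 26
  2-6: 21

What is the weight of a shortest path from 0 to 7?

Some routes from 0 to 7:
0 -> 3 -> 5 -> 7: 12 + 7 + 25 = 44
0 -> 3 -> 4 -> 5 -> 7: 12 + 8 + 7 + 25 = 52
0 -> 4 -> 5 -> 7: 14 + 7 + 25 = 46
The minimum is 44.

44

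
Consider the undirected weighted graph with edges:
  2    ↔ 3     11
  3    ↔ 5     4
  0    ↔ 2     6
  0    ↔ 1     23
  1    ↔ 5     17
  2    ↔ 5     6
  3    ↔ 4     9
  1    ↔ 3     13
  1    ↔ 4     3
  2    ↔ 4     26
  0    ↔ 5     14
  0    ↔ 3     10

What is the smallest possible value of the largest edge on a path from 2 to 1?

Checking several routes:
2 - 0 - 3 - 4 - 1: max(6, 10, 9, 3) = 10
2 - 3 - 1: max(11, 13) = 13
2 - 0 - 3 - 1: max(6, 10, 13) = 13
2 - 3 - 4 - 1: max(11, 9, 3) = 11
2 - 5 - 3 - 4 - 1: max(6, 4, 9, 3) = 9
2 - 5 - 3 - 1: max(6, 4, 13) = 13
Best route has worst link 9.

9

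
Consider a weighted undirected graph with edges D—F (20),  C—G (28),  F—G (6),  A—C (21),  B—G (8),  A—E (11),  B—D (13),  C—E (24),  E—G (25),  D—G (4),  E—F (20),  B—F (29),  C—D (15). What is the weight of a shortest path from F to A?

Some routes from F to A:
F - G - E - A: 6 + 25 + 11 = 42
F - E - A: 20 + 11 = 31
F - G - D - C - A: 6 + 4 + 15 + 21 = 46
The minimum is 31.

31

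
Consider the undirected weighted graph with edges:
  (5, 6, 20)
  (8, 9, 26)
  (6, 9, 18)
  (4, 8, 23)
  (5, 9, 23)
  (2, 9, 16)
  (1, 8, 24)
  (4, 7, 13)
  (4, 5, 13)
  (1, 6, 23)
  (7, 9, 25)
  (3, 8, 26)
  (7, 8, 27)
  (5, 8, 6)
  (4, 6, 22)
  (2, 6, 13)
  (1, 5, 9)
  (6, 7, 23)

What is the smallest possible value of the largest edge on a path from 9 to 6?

Comparing a few candidate routes:
9 - 5 - 4 - 7 - 6: max(23, 13, 13, 23) = 23
9 - 5 - 4 - 6: max(23, 13, 22) = 23
9 - 5 - 8 - 4 - 7 - 6: max(23, 6, 23, 13, 23) = 23
9 - 5 - 1 - 6: max(23, 9, 23) = 23
9 - 6: max(18) = 18
9 - 2 - 6: max(16, 13) = 16
Best route has worst link 16.

16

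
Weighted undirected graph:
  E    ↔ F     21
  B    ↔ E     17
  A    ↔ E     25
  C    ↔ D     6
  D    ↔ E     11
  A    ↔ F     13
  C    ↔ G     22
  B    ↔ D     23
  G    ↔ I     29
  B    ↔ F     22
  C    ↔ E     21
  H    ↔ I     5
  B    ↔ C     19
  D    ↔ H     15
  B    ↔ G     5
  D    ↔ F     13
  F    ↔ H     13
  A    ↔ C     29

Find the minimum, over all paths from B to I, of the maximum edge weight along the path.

Some routes from B to I:
B -> C -> D -> H -> I: max(19, 6, 15, 5) = 19
B -> E -> D -> F -> H -> I: max(17, 11, 13, 13, 5) = 17
B -> E -> D -> H -> I: max(17, 11, 15, 5) = 17
Smallest bottleneck: 17.

17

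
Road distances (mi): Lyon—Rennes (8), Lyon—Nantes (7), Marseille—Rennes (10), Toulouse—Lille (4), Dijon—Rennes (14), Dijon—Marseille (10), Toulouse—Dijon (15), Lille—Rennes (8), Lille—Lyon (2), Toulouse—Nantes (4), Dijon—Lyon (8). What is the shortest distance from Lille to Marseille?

Checking several routes:
Lille -> Toulouse -> Dijon -> Marseille: 4 + 15 + 10 = 29
Lille -> Toulouse -> Nantes -> Lyon -> Dijon -> Marseille: 4 + 4 + 7 + 8 + 10 = 33
Lille -> Rennes -> Marseille: 8 + 10 = 18
Lille -> Rennes -> Dijon -> Marseille: 8 + 14 + 10 = 32
Lille -> Lyon -> Dijon -> Marseille: 2 + 8 + 10 = 20
Lille -> Lyon -> Rennes -> Marseille: 2 + 8 + 10 = 20
The minimum is 18 mi.

18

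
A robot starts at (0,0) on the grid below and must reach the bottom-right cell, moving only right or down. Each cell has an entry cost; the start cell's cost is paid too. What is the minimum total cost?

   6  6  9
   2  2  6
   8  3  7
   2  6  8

27

Take (0,0) → (1,0) → (1,1) → (2,1) → (3,1) → (3,2) for a total of 6 + 2 + 2 + 3 + 6 + 8 = 27.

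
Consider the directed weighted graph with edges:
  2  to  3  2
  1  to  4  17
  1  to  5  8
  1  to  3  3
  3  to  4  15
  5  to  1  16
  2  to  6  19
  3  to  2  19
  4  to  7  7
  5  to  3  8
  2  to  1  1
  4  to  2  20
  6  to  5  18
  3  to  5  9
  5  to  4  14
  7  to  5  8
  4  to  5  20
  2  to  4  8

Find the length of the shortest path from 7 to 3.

Candidate routes:
7 -> 5 -> 1 -> 4 -> 2 -> 3: 8 + 16 + 17 + 20 + 2 = 63
7 -> 5 -> 3: 8 + 8 = 16
7 -> 5 -> 4 -> 2 -> 3: 8 + 14 + 20 + 2 = 44
7 -> 5 -> 1 -> 3: 8 + 16 + 3 = 27
7 -> 5 -> 4 -> 2 -> 1 -> 3: 8 + 14 + 20 + 1 + 3 = 46
Best route has total 16.

16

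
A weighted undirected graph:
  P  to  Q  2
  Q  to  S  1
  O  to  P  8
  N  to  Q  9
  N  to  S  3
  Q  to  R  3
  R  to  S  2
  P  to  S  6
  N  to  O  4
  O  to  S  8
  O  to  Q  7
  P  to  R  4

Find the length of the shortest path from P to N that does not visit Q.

9

Paths from P to N avoiding Q:
P - O - N: 8 + 4 = 12
P - S - O - N: 6 + 8 + 4 = 18
P - R - S - N: 4 + 2 + 3 = 9
P - R - S - O - N: 4 + 2 + 8 + 4 = 18
P - S - N: 6 + 3 = 9
P - O - S - N: 8 + 8 + 3 = 19
Best route has total 9.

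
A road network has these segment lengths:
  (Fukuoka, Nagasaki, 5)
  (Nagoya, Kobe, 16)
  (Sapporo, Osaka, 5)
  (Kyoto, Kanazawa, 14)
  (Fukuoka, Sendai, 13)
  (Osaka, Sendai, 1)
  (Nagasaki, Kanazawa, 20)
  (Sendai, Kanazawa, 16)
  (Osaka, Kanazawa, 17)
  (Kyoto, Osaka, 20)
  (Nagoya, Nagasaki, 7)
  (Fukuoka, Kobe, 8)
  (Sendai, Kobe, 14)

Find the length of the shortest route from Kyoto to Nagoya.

Comparing a few candidate routes:
Kyoto→Osaka→Sendai→Kobe→Nagoya: 20 + 1 + 14 + 16 = 51
Kyoto→Kanazawa→Nagasaki→Nagoya: 14 + 20 + 7 = 41
Kyoto→Kanazawa→Sendai→Fukuoka→Nagasaki→Nagoya: 14 + 16 + 13 + 5 + 7 = 55
Kyoto→Osaka→Sendai→Fukuoka→Nagasaki→Nagoya: 20 + 1 + 13 + 5 + 7 = 46
Kyoto→Osaka→Sendai→Kobe→Fukuoka→Nagasaki→Nagoya: 20 + 1 + 14 + 8 + 5 + 7 = 55
Kyoto→Kanazawa→Osaka→Sendai→Fukuoka→Nagasaki→Nagoya: 14 + 17 + 1 + 13 + 5 + 7 = 57
Shortest: 41.

41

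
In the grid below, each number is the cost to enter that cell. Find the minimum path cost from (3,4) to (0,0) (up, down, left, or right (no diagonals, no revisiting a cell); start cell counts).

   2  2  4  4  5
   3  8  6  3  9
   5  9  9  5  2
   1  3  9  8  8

30

Take r3c4 -> r2c4 -> r2c3 -> r1c3 -> r0c3 -> r0c2 -> r0c1 -> r0c0 for a total of 8 + 2 + 5 + 3 + 4 + 4 + 2 + 2 = 30.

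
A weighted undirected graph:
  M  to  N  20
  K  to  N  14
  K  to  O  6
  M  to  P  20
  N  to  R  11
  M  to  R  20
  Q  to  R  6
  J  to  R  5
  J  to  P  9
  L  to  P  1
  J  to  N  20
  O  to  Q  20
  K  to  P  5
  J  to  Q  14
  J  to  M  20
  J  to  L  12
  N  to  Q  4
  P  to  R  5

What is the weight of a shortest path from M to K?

Some routes from M to K:
M -> R -> P -> K: 20 + 5 + 5 = 30
M -> J -> P -> K: 20 + 9 + 5 = 34
M -> P -> K: 20 + 5 = 25
The minimum is 25.

25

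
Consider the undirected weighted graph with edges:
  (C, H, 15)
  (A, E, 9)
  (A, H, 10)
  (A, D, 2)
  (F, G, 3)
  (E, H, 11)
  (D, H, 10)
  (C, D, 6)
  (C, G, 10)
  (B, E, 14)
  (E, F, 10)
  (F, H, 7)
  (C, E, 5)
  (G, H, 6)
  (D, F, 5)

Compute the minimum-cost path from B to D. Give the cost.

Checking several routes:
B → E → C → D: 14 + 5 + 6 = 25
B → E → F → D: 14 + 10 + 5 = 29
B → E → H → D: 14 + 11 + 10 = 35
B → E → H → A → D: 14 + 11 + 10 + 2 = 37
B → E → H → F → D: 14 + 11 + 7 + 5 = 37
B → E → A → D: 14 + 9 + 2 = 25
Shortest: 25.

25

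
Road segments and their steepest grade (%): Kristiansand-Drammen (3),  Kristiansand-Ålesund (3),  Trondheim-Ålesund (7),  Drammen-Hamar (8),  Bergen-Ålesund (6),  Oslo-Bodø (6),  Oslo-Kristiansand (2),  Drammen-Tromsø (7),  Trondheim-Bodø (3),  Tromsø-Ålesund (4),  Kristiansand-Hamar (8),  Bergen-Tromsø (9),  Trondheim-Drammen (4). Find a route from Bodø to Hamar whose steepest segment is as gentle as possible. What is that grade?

8

Checking several routes:
Bodø-Trondheim-Drammen-Hamar: max(3, 4, 8) = 8
Bodø-Trondheim-Drammen-Tromsø-Ålesund-Kristiansand-Hamar: max(3, 4, 7, 4, 3, 8) = 8
Bodø-Trondheim-Drammen-Kristiansand-Hamar: max(3, 4, 3, 8) = 8
Smallest bottleneck: 8%.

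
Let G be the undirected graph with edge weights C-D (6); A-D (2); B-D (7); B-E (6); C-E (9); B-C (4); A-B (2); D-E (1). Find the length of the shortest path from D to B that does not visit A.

Candidate routes:
D→E→C→B: 1 + 9 + 4 = 14
D→C→E→B: 6 + 9 + 6 = 21
D→B: 7
D→C→B: 6 + 4 = 10
D→E→B: 1 + 6 = 7
Shortest: 7.

7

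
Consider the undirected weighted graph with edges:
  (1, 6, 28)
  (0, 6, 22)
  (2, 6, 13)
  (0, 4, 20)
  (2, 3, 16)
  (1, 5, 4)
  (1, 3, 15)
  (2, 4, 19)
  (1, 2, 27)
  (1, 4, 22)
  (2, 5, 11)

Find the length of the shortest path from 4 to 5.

26

Checking several routes:
4 → 2 → 5: 19 + 11 = 30
4 → 1 → 5: 22 + 4 = 26
4 → 2 → 1 → 5: 19 + 27 + 4 = 50
Shortest: 26.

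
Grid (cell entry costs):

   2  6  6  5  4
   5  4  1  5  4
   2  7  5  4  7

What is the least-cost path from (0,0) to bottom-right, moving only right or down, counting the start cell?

Best path: r0c0 → r1c0 → r1c1 → r1c2 → r1c3 → r1c4 → r2c4
Cost: 2 + 5 + 4 + 1 + 5 + 4 + 7 = 28
For comparison, the top-then-right route costs 34.

28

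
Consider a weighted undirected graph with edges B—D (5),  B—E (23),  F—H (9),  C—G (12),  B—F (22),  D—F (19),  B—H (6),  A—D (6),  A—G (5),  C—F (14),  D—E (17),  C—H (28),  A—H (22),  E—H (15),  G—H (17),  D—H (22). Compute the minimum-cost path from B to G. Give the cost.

Checking several routes:
B → D → A → G: 5 + 6 + 5 = 16
B → H → G: 6 + 17 = 23
B → H → F → C → G: 6 + 9 + 14 + 12 = 41
B → D → H → G: 5 + 22 + 17 = 44
B → H → D → A → G: 6 + 22 + 6 + 5 = 39
B → H → A → G: 6 + 22 + 5 = 33
Shortest: 16.

16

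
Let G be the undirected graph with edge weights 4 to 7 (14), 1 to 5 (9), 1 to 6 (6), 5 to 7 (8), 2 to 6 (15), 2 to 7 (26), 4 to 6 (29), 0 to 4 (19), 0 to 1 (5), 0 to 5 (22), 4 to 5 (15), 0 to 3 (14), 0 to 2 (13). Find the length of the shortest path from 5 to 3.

Some routes from 5 to 3:
5-7-4-0-3: 8 + 14 + 19 + 14 = 55
5-1-0-3: 9 + 5 + 14 = 28
5-4-0-3: 15 + 19 + 14 = 48
5-1-6-2-0-3: 9 + 6 + 15 + 13 + 14 = 57
5-0-3: 22 + 14 = 36
The minimum is 28.

28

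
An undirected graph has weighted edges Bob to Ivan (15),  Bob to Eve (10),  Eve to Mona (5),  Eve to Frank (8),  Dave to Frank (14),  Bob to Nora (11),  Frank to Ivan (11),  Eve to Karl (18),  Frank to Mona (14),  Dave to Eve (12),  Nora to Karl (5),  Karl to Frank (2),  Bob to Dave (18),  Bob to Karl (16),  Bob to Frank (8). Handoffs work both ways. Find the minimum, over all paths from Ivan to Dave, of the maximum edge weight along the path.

12

Comparing a few candidate routes:
Ivan-Frank-Dave: max(11, 14) = 14
Ivan-Frank-Karl-Nora-Bob-Eve-Dave: max(11, 2, 5, 11, 10, 12) = 12
Ivan-Frank-Bob-Eve-Dave: max(11, 8, 10, 12) = 12
Ivan-Frank-Eve-Dave: max(11, 8, 12) = 12
Best route has worst link 12.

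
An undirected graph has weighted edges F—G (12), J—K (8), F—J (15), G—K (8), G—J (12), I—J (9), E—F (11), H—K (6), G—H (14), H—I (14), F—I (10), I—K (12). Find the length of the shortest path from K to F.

A few of the K→F routes:
K-H-I-F: 6 + 14 + 10 = 30
K-I-F: 12 + 10 = 22
K-J-I-F: 8 + 9 + 10 = 27
K-G-F: 8 + 12 = 20
K-J-F: 8 + 15 = 23
The minimum is 20.

20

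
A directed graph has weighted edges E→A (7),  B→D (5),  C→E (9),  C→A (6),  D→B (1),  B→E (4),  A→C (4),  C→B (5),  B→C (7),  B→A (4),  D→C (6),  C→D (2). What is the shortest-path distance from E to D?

13

Routes from E to D:
E - A - C - D: 7 + 4 + 2 = 13
E - A - C - B - D: 7 + 4 + 5 + 5 = 21
Shortest: 13.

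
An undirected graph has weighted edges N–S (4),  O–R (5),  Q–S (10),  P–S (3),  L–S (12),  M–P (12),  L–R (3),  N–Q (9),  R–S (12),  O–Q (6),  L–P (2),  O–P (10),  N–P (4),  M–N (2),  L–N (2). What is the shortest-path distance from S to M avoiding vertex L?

6

Comparing a few candidate routes:
S-P-M: 3 + 12 = 15
S-Q-N-M: 10 + 9 + 2 = 21
S-N-M: 4 + 2 = 6
S-P-N-M: 3 + 4 + 2 = 9
S-N-P-M: 4 + 4 + 12 = 20
S-P-O-Q-N-M: 3 + 10 + 6 + 9 + 2 = 30
The minimum is 6.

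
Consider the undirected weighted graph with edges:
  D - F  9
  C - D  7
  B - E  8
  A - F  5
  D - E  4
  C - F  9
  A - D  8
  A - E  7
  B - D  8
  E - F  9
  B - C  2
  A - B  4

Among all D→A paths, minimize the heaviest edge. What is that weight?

7

A few of the D→A routes:
D -> E -> A: max(4, 7) = 7
D -> E -> B -> A: max(4, 8, 4) = 8
D -> C -> B -> E -> A: max(7, 2, 8, 7) = 8
D -> B -> E -> A: max(8, 8, 7) = 8
D -> C -> B -> A: max(7, 2, 4) = 7
D -> B -> A: max(8, 4) = 8
The minimum achievable maximum is 7.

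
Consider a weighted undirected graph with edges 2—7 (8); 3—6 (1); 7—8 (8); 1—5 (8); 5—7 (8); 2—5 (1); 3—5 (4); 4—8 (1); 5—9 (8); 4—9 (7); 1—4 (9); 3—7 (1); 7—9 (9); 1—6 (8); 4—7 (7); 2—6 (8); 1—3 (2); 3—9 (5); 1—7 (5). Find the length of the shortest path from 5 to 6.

Some routes from 5 to 6:
5-2-6: 1 + 8 = 9
5-7-3-6: 8 + 1 + 1 = 10
5-3-6: 4 + 1 = 5
5-1-3-6: 8 + 2 + 1 = 11
The minimum is 5.

5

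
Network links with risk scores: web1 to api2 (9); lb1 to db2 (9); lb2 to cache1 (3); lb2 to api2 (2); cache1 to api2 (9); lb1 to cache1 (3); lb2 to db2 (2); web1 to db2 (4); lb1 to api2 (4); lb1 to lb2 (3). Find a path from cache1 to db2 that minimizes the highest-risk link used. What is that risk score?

Comparing a few candidate routes:
cache1 -> lb2 -> db2: max(3, 2) = 3
cache1 -> lb1 -> api2 -> lb2 -> db2: max(3, 4, 2, 2) = 4
cache1 -> lb1 -> lb2 -> db2: max(3, 3, 2) = 3
The minimum achievable maximum is 3.

3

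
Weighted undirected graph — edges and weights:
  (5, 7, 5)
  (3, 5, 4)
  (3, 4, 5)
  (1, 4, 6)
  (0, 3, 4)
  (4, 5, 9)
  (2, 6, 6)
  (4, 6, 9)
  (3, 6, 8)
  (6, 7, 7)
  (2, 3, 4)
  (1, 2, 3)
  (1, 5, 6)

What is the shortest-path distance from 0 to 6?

12

Some routes from 0 to 6:
0 - 3 - 4 - 6: 4 + 5 + 9 = 18
0 - 3 - 6: 4 + 8 = 12
0 - 3 - 2 - 6: 4 + 4 + 6 = 14
Best route has total 12.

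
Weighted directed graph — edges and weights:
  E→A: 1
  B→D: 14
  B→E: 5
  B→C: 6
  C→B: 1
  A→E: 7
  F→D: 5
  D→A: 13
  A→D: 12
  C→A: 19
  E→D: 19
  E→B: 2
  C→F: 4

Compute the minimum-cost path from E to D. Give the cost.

Some routes from E to D:
E→A→D: 1 + 12 = 13
E→B→D: 2 + 14 = 16
E→B→C→F→D: 2 + 6 + 4 + 5 = 17
Shortest: 13.

13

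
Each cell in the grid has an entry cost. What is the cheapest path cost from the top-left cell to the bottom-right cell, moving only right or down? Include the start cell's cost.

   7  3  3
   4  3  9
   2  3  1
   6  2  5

Best path: [0,0]→[0,1]→[1,1]→[2,1]→[2,2]→[3,2]
Cost: 7 + 3 + 3 + 3 + 1 + 5 = 22
(Top row then right column would cost 28.)

22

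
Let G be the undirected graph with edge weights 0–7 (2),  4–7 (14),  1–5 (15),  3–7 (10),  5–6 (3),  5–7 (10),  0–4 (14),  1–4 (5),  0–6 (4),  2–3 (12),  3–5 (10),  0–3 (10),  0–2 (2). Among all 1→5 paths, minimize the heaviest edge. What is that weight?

Some routes from 1 to 5:
1 -> 4 -> 0 -> 6 -> 5: max(5, 14, 4, 3) = 14
1 -> 4 -> 0 -> 3 -> 5: max(5, 14, 10, 10) = 14
1 -> 4 -> 0 -> 7 -> 3 -> 5: max(5, 14, 2, 10, 10) = 14
1 -> 4 -> 0 -> 2 -> 3 -> 7 -> 5: max(5, 14, 2, 12, 10, 10) = 14
1 -> 4 -> 0 -> 2 -> 3 -> 5: max(5, 14, 2, 12, 10) = 14
1 -> 4 -> 0 -> 7 -> 5: max(5, 14, 2, 10) = 14
Smallest bottleneck: 14.

14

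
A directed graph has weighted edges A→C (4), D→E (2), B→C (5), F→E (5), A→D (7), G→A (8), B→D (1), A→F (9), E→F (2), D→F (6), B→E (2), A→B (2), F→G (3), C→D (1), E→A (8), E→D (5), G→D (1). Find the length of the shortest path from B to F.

Comparing a few candidate routes:
B-D-E-F: 1 + 2 + 2 = 5
B-C-D-E-F: 5 + 1 + 2 + 2 = 10
B-D-F: 1 + 6 = 7
B-C-D-F: 5 + 1 + 6 = 12
B-E-F: 2 + 2 = 4
The minimum is 4.

4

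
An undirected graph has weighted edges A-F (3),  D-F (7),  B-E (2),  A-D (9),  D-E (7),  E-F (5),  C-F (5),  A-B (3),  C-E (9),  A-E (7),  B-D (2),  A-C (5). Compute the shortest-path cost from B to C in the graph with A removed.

11

Some routes from B to C avoiding A:
B-E-F-C: 2 + 5 + 5 = 12
B-E-C: 2 + 9 = 11
B-D-F-C: 2 + 7 + 5 = 14
Shortest: 11.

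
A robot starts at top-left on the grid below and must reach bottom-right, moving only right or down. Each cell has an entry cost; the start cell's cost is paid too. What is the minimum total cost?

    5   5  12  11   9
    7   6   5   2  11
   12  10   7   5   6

Best path: [0,0] → [0,1] → [1,1] → [1,2] → [1,3] → [2,3] → [2,4]
Cost: 5 + 5 + 6 + 5 + 2 + 5 + 6 = 34
(Top row then right column would cost 59.)

34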